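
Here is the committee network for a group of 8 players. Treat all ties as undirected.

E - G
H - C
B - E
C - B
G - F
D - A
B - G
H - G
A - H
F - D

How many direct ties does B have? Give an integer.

3

B is directly tied to C, E, and G. That is 3 neighbors, so the degree of B is 3.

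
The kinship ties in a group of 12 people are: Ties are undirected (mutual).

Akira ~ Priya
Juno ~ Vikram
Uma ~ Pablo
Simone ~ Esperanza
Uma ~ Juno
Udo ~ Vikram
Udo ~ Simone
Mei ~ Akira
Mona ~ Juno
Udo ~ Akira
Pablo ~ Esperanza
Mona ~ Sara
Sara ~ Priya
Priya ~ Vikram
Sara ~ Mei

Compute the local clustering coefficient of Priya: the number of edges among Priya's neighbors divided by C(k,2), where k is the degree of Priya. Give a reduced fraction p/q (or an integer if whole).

Priya's neighbors: Akira, Sara, and Vikram (k = 3).
Possible neighbor pairs: C(3,2) = 3. Edges among them: none → e = 0.
Clustering(Priya) = 0/3 = 0.

0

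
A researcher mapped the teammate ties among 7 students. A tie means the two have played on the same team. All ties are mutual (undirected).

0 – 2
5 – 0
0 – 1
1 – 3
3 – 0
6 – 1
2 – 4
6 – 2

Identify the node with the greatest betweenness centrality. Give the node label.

Unnormalized betweenness of each node: 0:8, 1:2, 2:6, 3:0, 4:0, 5:0, 6:1.
0 has the largest value, 8, making it the main broker — the node through which the most shortest paths run.

0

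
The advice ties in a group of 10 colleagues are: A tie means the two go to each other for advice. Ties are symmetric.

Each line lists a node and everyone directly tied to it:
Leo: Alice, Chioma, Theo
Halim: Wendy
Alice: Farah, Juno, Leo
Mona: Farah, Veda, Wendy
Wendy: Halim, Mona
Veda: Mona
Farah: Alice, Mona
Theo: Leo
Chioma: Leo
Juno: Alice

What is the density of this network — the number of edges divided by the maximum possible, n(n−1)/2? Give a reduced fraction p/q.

1/5

There are 9 edges and 10 nodes, so the maximum possible is C(10,2) = 45.
Density = 9/45 = 1/5.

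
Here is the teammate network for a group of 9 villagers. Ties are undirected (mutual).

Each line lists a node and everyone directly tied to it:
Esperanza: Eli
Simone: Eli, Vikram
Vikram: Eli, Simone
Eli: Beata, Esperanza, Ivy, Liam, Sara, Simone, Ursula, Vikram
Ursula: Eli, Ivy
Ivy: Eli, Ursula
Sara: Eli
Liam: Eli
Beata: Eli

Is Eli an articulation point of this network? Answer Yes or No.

Removing Eli leaves {Esperanza} with no path to {Simone and Vikram}, so the network splits into 6 components. Eli is a cut vertex.

Yes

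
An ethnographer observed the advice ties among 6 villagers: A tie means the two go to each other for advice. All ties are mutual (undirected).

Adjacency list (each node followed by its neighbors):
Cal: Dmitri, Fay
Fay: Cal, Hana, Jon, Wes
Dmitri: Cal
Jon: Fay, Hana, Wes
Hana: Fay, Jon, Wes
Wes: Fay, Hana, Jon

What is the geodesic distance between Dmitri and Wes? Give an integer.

3

One shortest route is Dmitri – Cal – Fay – Wes, which uses 3 edges, and at distance 2 from Dmitri we only reach {Fay}, which does not include Wes. So d(Dmitri,Wes) = 3.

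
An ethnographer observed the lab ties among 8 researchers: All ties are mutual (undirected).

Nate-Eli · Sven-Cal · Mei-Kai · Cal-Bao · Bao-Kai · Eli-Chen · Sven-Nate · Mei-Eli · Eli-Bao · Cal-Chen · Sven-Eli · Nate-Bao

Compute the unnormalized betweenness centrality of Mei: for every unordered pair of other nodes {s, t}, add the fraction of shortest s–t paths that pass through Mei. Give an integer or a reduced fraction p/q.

Pairs whose geodesics pass through Mei — Chen–Kai: 1/3; Kai–Sven: 1/4; Kai–Eli: 1/2.
All other pairs contribute 0.
Summing the contributions gives betweenness(Mei) = 13/12.

13/12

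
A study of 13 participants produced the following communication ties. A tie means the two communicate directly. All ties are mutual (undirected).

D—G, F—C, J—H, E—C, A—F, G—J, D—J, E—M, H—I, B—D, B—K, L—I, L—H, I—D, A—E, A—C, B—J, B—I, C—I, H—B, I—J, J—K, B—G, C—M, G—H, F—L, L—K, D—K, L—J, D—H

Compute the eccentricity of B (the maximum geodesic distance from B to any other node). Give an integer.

3

Distances from B: A:3, C:2, D:1, E:3, F:3, G:1, H:1, I:1, J:1, K:1, L:2, M:3.
The largest is 3 (to F, M, E, and A), so the eccentricity of B is 3.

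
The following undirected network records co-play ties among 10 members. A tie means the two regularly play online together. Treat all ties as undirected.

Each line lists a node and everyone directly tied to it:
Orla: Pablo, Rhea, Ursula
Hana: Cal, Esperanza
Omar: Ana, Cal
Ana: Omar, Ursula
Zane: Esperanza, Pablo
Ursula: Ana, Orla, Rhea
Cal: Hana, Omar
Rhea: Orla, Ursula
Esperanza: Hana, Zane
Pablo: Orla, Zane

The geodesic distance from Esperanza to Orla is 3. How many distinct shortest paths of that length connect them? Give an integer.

1

The shortest distance is 3, and the only length-3 path is Esperanza–Zane–Pablo–Orla. So there is exactly 1 shortest path.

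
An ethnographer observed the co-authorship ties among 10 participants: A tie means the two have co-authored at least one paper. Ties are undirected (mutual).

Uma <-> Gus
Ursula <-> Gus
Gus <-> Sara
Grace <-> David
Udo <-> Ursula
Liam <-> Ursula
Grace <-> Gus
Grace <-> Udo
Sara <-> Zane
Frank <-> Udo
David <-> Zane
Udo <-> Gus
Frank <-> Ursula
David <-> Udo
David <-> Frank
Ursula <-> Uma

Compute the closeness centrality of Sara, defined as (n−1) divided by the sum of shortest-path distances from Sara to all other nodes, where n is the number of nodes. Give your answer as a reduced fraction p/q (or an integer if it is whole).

1/2

Distances from Sara: David:2, Frank:3, Grace:2, Gus:1, Liam:3, Udo:2, Uma:2, Ursula:2, Zane:1. Sum = 18.
n = 10, so closeness = 9/18 = 1/2.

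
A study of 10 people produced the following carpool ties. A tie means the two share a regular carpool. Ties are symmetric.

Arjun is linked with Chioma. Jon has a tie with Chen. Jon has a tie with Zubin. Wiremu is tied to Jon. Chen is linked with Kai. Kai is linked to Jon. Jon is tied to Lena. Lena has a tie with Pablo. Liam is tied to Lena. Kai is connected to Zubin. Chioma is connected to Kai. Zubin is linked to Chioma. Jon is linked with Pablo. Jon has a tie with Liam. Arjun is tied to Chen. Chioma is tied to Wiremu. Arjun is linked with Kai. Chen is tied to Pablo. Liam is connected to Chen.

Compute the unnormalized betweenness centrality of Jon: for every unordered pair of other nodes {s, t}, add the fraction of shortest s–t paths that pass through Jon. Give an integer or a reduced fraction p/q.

208/15

Pairs whose geodesics pass through Jon — Chen–Lena: 1/3; Chen–Wiremu: 1; Chen–Zubin: 1/2; Chioma–Pablo: 3/5; Chioma–Lena: 3/3; Chioma–Liam: 3/5; Pablo–Kai: 1/2; Pablo–Wiremu: 1; Pablo–Liam: 1/3; Pablo–Zubin: 1; Lena–Kai: 1; Lena–Wiremu: 1; Lena–Arjun: 2/4; Lena–Zubin: 1 … (+5 more pairs).
All other pairs contribute 0.
Summing the contributions gives betweenness(Jon) = 208/15.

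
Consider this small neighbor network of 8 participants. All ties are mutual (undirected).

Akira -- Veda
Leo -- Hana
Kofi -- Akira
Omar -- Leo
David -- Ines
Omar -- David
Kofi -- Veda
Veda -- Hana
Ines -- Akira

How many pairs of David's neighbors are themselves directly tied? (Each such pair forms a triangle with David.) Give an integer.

David's neighbors are Ines and Omar, but none of them are tied to each other, so no triangle contains David.

0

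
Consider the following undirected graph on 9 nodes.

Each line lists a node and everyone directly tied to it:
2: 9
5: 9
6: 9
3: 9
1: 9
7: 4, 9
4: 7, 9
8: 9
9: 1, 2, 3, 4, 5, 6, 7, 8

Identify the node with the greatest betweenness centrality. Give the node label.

9

Unnormalized betweenness of each node: 1:0, 2:0, 3:0, 4:0, 5:0, 6:0, 7:0, 8:0, 9:27.
9 has the largest value, 27, making it the main broker — the node through which the most shortest paths run.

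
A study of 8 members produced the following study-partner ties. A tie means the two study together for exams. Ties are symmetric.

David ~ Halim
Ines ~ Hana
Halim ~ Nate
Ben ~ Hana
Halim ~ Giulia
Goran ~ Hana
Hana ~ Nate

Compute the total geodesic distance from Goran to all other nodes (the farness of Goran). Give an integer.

18

Distances from Goran: Ben:2, David:4, Giulia:4, Halim:3, Hana:1, Ines:2, Nate:2.
Sum = 2 + 4 + 4 + 3 + 1 + 2 + 2 = 18.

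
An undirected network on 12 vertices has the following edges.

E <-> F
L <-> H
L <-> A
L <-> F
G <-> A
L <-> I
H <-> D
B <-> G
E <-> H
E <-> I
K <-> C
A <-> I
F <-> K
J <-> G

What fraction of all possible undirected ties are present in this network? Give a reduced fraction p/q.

There are 14 edges and 12 nodes, so the maximum possible is C(12,2) = 66.
Density = 14/66 = 7/33.

7/33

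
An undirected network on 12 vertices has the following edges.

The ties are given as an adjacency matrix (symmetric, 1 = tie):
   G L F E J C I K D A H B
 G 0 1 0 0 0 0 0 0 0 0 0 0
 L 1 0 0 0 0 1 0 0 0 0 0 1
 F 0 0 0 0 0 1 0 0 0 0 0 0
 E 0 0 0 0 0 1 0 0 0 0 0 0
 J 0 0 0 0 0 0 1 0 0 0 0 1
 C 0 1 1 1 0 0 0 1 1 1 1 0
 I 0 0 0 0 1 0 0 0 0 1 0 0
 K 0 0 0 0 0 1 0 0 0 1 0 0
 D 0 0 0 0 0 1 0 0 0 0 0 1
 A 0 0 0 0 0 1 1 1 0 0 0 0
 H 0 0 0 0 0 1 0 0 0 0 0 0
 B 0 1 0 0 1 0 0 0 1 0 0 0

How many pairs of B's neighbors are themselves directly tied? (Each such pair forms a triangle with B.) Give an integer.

0

B's neighbors are D, J, and L, but none of them are tied to each other, so no triangle contains B.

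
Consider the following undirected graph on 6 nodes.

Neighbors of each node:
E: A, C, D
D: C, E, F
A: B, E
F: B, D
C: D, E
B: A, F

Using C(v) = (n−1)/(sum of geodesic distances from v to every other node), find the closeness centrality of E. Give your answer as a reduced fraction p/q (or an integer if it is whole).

Distances from E: A:1, B:2, C:1, D:1, F:2. Sum = 7.
n = 6, so closeness = 5/7.

5/7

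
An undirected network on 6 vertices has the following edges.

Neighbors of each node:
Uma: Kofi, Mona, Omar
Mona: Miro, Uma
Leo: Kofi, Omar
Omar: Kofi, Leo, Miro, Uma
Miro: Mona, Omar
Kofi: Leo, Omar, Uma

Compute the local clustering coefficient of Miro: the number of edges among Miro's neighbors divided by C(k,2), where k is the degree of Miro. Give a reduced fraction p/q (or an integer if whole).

0

Miro's neighbors: Mona and Omar (k = 2).
Possible neighbor pairs: C(2,2) = 1. Edges among them: none → e = 0.
Clustering(Miro) = 0/1.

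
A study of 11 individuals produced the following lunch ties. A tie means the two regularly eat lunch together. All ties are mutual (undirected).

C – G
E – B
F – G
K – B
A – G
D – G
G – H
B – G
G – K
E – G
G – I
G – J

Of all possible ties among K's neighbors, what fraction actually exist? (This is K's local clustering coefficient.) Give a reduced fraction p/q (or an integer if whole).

K's neighbors: B and G (k = 2).
Possible neighbor pairs: C(2,2) = 1. Edges among them: B–G → e = 1.
Clustering(K) = 1/1.

1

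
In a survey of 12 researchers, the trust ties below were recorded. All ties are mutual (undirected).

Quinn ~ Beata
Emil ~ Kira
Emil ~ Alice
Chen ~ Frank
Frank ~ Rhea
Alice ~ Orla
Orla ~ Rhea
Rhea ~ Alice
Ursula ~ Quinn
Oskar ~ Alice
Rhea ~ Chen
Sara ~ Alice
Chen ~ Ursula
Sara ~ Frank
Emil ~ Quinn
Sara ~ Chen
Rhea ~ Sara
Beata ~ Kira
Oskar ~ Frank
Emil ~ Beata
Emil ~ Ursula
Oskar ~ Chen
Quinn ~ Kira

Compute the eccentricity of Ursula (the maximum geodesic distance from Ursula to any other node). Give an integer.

Distances from Ursula: Alice:2, Beata:2, Chen:1, Emil:1, Frank:2, Kira:2, Orla:3, Oskar:2, Quinn:1, Rhea:2, Sara:2.
The largest is 3 (to Orla), so the eccentricity of Ursula is 3.

3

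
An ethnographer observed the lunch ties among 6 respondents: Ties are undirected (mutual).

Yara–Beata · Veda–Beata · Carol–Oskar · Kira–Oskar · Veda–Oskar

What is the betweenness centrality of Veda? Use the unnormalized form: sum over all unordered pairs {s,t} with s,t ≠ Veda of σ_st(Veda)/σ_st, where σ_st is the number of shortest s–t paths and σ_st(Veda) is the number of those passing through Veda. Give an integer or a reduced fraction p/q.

6

Pairs whose geodesics pass through Veda — Beata–Oskar: 1; Beata–Carol: 1; Beata–Kira: 1; Yara–Oskar: 1; Yara–Carol: 1; Yara–Kira: 1.
All other pairs contribute 0.
Summing the contributions gives betweenness(Veda) = 6.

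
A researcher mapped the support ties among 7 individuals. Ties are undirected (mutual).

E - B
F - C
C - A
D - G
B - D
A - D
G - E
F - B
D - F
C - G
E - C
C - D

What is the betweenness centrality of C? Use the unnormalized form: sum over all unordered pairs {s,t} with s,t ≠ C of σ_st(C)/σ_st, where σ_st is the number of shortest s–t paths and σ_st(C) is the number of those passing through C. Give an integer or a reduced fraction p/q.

10/3

Pairs whose geodesics pass through C — F–G: 1/2; F–E: 1/2; F–A: 1/2; G–A: 1/2; E–A: 1; E–D: 1/3.
All other pairs contribute 0.
Summing the contributions gives betweenness(C) = 10/3.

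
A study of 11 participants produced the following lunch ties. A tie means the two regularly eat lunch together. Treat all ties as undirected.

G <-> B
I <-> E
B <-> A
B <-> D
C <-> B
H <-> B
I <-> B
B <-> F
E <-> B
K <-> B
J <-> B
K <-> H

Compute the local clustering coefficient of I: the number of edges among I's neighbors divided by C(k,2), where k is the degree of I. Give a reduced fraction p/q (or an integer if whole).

I's neighbors: B and E (k = 2).
Possible neighbor pairs: C(2,2) = 1. Edges among them: B–E → e = 1.
Clustering(I) = 1/1.

1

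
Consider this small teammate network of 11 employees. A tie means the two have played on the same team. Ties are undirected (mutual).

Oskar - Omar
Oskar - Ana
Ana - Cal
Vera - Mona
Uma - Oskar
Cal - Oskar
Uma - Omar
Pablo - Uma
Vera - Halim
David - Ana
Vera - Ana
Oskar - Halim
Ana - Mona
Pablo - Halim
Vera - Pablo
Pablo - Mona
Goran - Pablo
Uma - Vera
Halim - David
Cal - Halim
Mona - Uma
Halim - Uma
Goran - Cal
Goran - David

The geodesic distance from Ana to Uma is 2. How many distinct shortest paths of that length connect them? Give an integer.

3

The shortest distance is 2. The length-2 paths are: Ana–Oskar–Uma; Ana–Mona–Uma; Ana–Vera–Uma.
That gives 3 distinct shortest paths.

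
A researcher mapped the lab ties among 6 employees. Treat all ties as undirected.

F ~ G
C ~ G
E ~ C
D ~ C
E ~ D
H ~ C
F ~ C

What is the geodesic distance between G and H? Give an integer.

2

One shortest route is G – C – H, which uses 2 edges, and G and H are not directly tied, so nothing shorter exists. So d(G,H) = 2.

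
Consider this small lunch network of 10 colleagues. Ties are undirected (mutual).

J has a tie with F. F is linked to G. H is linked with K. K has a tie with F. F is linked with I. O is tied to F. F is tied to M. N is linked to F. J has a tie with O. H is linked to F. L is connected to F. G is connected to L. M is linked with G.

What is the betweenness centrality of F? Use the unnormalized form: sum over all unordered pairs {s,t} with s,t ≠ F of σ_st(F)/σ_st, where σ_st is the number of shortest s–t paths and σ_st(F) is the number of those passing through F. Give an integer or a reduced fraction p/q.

63/2

Pairs whose geodesics pass through F — I–L: 1; I–M: 1; I–G: 1; I–J: 1; I–N: 1; I–O: 1; I–K: 1; I–H: 1; L–M: 1/2; L–J: 1; L–N: 1; L–O: 1; L–K: 1; L–H: 1 … (+18 more pairs).
All other pairs contribute 0.
Summing the contributions gives betweenness(F) = 63/2.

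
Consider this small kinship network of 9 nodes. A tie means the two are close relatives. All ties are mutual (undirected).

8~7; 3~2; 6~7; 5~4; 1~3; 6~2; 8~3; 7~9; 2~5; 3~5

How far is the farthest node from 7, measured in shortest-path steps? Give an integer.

Distances from 7: 1:3, 2:2, 3:2, 4:4, 5:3, 6:1, 8:1, 9:1.
The largest is 4 (to 4), so the eccentricity of 7 is 4.

4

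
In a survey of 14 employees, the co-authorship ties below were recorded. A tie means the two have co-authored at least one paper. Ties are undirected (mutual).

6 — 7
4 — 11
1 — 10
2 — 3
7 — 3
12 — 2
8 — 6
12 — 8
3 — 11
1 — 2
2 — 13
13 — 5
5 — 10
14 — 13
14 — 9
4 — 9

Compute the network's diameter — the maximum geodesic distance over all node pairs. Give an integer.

Eccentricity of each node (its greatest distance to any other): 1:4, 2:3, 3:3, 4:5, 5:5, 6:5, 7:4, 8:5, 9:5, 10:5, 11:4, 12:4, 13:4, 14:5.
The maximum eccentricity is 5, realized for instance by the pair 4–10 via 4 – 11 – 3 – 2 – 1 – 10. So the diameter is 5.

5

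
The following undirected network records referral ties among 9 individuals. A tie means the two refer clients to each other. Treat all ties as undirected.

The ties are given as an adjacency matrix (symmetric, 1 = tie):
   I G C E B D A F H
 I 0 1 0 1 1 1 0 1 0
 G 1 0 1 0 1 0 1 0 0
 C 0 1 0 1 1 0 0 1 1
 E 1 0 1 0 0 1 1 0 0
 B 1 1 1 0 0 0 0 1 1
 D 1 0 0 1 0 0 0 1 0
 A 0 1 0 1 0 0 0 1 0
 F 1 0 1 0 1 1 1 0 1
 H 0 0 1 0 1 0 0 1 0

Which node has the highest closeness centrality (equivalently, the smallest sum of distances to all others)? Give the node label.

F

Farness (sum of distances to all others) for each node — A:13, B:11, C:11, D:13, E:12, F:10, G:12, H:13, I:11.
The smallest farness is 10, for F, so F has the highest closeness.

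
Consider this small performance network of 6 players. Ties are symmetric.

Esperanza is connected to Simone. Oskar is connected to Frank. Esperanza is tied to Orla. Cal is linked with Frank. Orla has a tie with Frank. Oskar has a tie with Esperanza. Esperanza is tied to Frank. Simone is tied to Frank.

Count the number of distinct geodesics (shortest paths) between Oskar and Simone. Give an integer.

2

The shortest distance is 2. The length-2 paths are: Oskar–Frank–Simone; Oskar–Esperanza–Simone.
That gives 2 distinct shortest paths.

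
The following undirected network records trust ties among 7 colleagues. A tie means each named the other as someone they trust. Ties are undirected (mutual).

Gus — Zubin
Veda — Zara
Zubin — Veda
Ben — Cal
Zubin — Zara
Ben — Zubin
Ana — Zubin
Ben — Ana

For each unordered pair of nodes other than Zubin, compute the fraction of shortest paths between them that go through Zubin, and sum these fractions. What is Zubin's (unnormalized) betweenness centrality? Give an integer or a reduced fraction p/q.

11

Pairs whose geodesics pass through Zubin — Ana–Zara: 1; Ana–Gus: 1; Ana–Veda: 1; Zara–Ben: 1; Zara–Cal: 1; Zara–Gus: 1; Ben–Gus: 1; Ben–Veda: 1; Cal–Gus: 1; Cal–Veda: 1; Gus–Veda: 1.
All other pairs contribute 0.
Summing the contributions gives betweenness(Zubin) = 11.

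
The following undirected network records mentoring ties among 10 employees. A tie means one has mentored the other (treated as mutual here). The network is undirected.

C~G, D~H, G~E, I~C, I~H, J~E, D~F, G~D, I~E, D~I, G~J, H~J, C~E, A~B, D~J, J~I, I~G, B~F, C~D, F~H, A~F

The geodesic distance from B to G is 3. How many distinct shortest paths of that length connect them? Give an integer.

The shortest distance is 3, and the only length-3 path is B–F–D–G. So there is exactly 1 shortest path.

1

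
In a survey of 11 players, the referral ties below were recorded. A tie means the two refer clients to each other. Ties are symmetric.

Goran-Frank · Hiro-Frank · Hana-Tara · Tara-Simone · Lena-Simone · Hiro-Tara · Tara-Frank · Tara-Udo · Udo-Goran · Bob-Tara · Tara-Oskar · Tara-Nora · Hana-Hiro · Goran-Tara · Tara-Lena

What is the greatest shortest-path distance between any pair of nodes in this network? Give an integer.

Eccentricity of each node (its greatest distance to any other): Bob:2, Frank:2, Goran:2, Hana:2, Hiro:2, Lena:2, Nora:2, Oskar:2, Simone:2, Tara:1, Udo:2.
The maximum eccentricity is 2, realized for instance by the pair Frank–Nora via Frank – Tara – Nora. So the diameter is 2.

2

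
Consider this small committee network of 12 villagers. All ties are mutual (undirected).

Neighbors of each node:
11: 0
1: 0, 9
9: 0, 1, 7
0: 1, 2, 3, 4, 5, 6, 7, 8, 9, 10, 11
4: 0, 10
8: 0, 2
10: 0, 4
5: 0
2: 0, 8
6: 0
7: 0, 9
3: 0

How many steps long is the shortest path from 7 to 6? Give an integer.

One shortest route is 7 – 0 – 6, which uses 2 edges, and 7 and 6 are not directly tied, so nothing shorter exists. So d(7,6) = 2.

2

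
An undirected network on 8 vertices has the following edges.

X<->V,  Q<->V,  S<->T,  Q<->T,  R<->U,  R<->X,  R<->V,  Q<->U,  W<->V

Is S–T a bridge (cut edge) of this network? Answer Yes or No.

Yes

Without the S–T edge there is no alternate route between S and T, so the network disconnects. It is a bridge.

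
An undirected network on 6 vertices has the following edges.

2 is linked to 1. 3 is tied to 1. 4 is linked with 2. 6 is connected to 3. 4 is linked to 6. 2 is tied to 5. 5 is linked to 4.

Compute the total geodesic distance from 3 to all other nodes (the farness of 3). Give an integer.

Distances from 3: 1:1, 2:2, 4:2, 5:3, 6:1.
Sum = 1 + 2 + 2 + 3 + 1 = 9.

9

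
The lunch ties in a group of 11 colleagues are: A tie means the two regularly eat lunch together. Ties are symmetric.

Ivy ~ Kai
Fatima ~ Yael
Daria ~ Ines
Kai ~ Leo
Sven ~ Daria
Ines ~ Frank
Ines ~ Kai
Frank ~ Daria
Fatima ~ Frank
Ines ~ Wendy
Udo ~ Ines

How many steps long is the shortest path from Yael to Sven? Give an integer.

One shortest route is Yael – Fatima – Frank – Daria – Sven, which uses 4 edges, and at distance 3 from Yael we only reach {Daria, Ines}, which does not include Sven. So d(Yael,Sven) = 4.

4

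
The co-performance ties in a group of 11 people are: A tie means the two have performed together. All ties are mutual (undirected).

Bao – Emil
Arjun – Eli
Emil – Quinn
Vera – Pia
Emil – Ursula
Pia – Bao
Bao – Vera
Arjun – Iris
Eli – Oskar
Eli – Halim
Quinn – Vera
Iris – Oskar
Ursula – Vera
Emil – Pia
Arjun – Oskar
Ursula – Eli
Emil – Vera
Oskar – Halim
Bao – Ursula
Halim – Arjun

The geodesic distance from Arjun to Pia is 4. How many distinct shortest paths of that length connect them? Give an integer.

3

The shortest distance is 4. The length-4 paths are: Arjun–Eli–Ursula–Vera–Pia; Arjun–Eli–Ursula–Bao–Pia; Arjun–Eli–Ursula–Emil–Pia.
That gives 3 distinct shortest paths.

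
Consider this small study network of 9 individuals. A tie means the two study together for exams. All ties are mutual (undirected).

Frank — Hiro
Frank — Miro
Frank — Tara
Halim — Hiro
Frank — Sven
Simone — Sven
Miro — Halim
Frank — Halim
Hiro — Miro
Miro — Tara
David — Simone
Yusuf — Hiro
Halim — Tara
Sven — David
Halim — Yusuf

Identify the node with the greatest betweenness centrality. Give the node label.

Unnormalized betweenness of each node: David:0, Frank:46/3, Halim:23/6, Hiro:5/2, Miro:1/3, Simone:0, Sven:12, Tara:0, Yusuf:0.
Frank has the largest value, 46/3, making it the main broker — the node through which the most shortest paths run.

Frank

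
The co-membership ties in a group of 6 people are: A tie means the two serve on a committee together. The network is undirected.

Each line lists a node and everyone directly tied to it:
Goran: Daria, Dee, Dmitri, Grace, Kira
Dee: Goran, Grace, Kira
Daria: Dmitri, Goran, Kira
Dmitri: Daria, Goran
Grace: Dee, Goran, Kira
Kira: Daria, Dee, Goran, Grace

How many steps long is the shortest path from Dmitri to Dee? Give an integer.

2

One shortest route is Dmitri – Goran – Dee, which uses 2 edges, and Dmitri and Dee are not directly tied, so nothing shorter exists. So d(Dmitri,Dee) = 2.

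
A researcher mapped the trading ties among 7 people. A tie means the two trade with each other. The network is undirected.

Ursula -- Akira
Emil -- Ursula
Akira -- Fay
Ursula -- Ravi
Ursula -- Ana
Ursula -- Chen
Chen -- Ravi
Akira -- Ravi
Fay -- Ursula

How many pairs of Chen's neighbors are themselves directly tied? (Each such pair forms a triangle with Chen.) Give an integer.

1

Chen's neighbors: Ravi and Ursula.
Neighbor pairs that are themselves tied: Chen–Ravi–Ursula. Each forms one triangle with Chen, for 1 in total.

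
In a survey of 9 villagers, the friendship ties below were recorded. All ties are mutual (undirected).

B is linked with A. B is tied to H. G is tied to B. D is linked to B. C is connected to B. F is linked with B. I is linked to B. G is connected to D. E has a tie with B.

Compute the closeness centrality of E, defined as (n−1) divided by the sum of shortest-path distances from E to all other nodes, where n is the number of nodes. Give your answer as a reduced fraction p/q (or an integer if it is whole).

Distances from E: A:2, B:1, C:2, D:2, F:2, G:2, H:2, I:2. Sum = 15.
n = 9, so closeness = 8/15.

8/15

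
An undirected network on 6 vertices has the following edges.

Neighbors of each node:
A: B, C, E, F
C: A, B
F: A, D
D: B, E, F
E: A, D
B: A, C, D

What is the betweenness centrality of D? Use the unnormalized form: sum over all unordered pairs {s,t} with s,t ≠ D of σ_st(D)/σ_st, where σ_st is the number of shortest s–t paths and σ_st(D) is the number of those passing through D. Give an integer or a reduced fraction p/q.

Pairs whose geodesics pass through D — E–B: 1/2; E–F: 1/2; B–F: 1/2.
All other pairs contribute 0.
Summing the contributions gives betweenness(D) = 3/2.

3/2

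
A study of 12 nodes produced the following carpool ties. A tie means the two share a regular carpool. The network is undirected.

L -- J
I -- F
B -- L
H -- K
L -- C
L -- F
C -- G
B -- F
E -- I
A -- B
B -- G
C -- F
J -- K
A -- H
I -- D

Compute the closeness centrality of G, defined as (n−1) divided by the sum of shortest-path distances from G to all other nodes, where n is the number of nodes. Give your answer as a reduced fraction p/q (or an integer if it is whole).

Distances from G: A:2, B:1, C:1, D:4, E:4, F:2, H:3, I:3, J:3, K:4, L:2. Sum = 29.
n = 12, so closeness = 11/29.

11/29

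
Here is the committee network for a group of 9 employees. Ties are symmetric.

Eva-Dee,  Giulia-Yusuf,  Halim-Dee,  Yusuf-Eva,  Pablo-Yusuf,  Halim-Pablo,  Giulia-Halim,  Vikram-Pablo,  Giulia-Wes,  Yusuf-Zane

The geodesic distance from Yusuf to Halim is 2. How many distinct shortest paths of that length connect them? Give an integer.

2

The shortest distance is 2. The length-2 paths are: Yusuf–Giulia–Halim; Yusuf–Pablo–Halim.
That gives 2 distinct shortest paths.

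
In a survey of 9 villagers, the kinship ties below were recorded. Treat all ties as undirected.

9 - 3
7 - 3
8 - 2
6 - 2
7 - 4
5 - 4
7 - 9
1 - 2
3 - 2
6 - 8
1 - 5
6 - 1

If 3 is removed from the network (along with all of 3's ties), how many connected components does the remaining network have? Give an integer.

3's neighbors (2, 7, and 9) remain reachable from one another through other ties, so the rest of the network stays in one piece.

1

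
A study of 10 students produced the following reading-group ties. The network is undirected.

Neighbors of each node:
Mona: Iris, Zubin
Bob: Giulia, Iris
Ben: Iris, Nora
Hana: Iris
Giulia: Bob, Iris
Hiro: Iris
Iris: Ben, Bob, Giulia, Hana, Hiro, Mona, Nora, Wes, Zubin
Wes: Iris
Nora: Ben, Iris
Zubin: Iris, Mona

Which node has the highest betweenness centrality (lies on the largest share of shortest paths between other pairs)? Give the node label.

Iris

Unnormalized betweenness of each node: Ben:0, Bob:0, Giulia:0, Hana:0, Hiro:0, Iris:33, Mona:0, Nora:0, Wes:0, Zubin:0.
Iris has the largest value, 33, making it the main broker — the node through which the most shortest paths run.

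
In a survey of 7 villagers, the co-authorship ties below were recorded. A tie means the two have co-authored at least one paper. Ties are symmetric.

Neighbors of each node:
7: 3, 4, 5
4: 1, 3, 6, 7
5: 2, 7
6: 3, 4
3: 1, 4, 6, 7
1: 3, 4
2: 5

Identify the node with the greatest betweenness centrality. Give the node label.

Unnormalized betweenness of each node: 1:0, 2:0, 3:7/2, 4:7/2, 5:5, 6:0, 7:8.
7 has the largest value, 8, making it the main broker — the node through which the most shortest paths run.

7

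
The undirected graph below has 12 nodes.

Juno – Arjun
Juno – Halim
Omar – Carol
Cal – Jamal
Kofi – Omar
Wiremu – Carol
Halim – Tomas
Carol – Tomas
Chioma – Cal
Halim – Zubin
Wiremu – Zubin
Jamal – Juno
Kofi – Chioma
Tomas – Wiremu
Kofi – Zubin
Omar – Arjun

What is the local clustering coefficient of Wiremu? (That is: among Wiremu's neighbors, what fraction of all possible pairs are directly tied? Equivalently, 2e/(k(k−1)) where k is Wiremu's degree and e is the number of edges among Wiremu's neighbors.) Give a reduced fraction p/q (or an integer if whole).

Wiremu's neighbors: Carol, Tomas, and Zubin (k = 3).
Possible neighbor pairs: C(3,2) = 3. Edges among them: Carol–Tomas → e = 1.
Clustering(Wiremu) = 1/3.

1/3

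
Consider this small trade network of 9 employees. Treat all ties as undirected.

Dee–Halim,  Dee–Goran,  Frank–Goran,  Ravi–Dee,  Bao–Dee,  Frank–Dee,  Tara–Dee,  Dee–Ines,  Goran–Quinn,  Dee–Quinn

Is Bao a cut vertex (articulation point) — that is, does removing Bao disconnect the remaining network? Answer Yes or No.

Even without Bao, every remaining node can still reach every other (the residual graph is connected), so Bao is not a cut vertex.

No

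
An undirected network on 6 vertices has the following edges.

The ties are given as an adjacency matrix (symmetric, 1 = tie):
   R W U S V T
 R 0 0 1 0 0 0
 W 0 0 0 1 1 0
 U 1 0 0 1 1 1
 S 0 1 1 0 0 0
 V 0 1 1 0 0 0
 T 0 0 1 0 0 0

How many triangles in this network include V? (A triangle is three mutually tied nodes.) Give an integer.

V's neighbors are U and W, but none of them are tied to each other, so no triangle contains V.

0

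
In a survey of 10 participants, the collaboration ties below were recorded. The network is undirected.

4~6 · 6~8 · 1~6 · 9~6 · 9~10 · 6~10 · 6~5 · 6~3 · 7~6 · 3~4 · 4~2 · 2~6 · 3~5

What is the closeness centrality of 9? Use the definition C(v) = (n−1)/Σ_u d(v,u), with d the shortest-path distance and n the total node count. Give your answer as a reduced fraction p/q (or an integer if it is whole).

Distances from 9: 1:2, 2:2, 3:2, 4:2, 5:2, 6:1, 7:2, 8:2, 10:1. Sum = 16.
n = 10, so closeness = 9/16.

9/16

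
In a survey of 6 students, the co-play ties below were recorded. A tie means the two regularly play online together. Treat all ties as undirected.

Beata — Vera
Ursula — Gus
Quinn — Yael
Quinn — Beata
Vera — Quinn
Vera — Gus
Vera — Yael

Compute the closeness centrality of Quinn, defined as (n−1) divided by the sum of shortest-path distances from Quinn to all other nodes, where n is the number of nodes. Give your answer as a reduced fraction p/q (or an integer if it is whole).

Distances from Quinn: Beata:1, Gus:2, Ursula:3, Vera:1, Yael:1. Sum = 8.
n = 6, so closeness = 5/8.

5/8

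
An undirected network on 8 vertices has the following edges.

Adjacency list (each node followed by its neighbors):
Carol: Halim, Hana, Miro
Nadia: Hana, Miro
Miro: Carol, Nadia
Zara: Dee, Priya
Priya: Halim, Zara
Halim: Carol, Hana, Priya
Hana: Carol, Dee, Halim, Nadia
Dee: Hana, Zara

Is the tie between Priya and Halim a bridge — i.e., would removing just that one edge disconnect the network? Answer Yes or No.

No

Even without that edge, Priya still reaches Halim via Priya – Zara – Dee – Hana – Halim, so the network stays connected. Not a bridge.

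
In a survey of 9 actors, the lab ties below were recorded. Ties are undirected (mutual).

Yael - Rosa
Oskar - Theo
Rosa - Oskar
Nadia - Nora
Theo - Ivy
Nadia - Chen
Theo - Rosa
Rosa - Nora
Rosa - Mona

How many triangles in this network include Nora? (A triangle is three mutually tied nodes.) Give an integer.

Nora's neighbors are Nadia and Rosa, but none of them are tied to each other, so no triangle contains Nora.

0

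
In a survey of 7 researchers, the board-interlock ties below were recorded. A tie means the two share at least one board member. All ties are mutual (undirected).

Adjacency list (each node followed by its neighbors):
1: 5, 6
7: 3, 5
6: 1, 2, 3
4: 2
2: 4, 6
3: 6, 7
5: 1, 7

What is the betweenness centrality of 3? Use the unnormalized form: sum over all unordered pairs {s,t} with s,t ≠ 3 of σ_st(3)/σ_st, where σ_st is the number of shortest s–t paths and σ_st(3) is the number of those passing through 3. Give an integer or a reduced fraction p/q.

3

Pairs whose geodesics pass through 3 — 2–7: 1; 6–7: 1; 7–4: 1.
All other pairs contribute 0.
Summing the contributions gives betweenness(3) = 3.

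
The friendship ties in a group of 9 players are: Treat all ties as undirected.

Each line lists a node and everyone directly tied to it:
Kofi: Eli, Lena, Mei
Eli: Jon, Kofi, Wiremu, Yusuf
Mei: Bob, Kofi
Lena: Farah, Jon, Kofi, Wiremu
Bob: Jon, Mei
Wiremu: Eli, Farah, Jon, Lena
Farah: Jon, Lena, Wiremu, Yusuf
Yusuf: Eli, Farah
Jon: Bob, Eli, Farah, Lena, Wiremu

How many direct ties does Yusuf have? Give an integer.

Yusuf is directly tied to Eli and Farah. That is 2 neighbors, so the degree of Yusuf is 2.

2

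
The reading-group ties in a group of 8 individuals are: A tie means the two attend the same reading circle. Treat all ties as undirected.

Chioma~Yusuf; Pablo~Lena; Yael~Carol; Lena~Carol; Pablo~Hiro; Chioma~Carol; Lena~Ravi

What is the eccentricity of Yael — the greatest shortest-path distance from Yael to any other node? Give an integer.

4

Distances from Yael: Carol:1, Chioma:2, Hiro:4, Lena:2, Pablo:3, Ravi:3, Yusuf:3.
The largest is 4 (to Hiro), so the eccentricity of Yael is 4.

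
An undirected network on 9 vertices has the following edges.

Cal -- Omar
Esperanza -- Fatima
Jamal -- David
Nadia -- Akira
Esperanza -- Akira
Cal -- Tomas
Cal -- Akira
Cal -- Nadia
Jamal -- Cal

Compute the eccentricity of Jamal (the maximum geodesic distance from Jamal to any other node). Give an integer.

Distances from Jamal: Akira:2, Cal:1, David:1, Esperanza:3, Fatima:4, Nadia:2, Omar:2, Tomas:2.
The largest is 4 (to Fatima), so the eccentricity of Jamal is 4.

4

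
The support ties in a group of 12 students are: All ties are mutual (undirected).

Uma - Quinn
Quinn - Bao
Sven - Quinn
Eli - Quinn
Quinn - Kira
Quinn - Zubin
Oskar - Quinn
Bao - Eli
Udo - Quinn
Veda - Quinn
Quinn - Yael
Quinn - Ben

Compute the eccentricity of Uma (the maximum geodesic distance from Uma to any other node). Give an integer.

Distances from Uma: Bao:2, Ben:2, Eli:2, Kira:2, Oskar:2, Quinn:1, Sven:2, Udo:2, Veda:2, Yael:2, Zubin:2.
The largest is 2 (to Veda, Ben, Zubin, Kira, Oskar, Sven, Eli, Udo, Bao, and Yael), so the eccentricity of Uma is 2.

2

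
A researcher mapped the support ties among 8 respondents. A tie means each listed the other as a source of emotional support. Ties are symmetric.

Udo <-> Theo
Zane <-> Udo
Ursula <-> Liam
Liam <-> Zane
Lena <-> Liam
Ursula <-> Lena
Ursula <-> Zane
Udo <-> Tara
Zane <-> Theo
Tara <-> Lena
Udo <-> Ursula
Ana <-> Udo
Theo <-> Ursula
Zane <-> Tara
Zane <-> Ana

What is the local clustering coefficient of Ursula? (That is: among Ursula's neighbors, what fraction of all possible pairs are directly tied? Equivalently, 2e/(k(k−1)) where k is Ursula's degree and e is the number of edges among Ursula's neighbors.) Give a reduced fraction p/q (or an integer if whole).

1/2

Ursula's neighbors: Lena, Liam, Theo, Udo, and Zane (k = 5).
Possible neighbor pairs: C(5,2) = 10. Edges among them: Lena–Liam, Liam–Zane, Theo–Udo, Theo–Zane, Udo–Zane → e = 5.
Clustering(Ursula) = 5/10 = 1/2.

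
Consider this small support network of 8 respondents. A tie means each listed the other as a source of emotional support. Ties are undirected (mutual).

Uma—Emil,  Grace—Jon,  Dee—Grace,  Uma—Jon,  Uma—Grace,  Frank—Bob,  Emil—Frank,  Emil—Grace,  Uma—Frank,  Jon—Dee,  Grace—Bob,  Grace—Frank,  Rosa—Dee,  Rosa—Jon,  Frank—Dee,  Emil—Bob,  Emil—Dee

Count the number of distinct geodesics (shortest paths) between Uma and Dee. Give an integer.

4

The shortest distance is 2. The length-2 paths are: Uma–Frank–Dee; Uma–Grace–Dee; Uma–Jon–Dee; Uma–Emil–Dee.
That gives 4 distinct shortest paths.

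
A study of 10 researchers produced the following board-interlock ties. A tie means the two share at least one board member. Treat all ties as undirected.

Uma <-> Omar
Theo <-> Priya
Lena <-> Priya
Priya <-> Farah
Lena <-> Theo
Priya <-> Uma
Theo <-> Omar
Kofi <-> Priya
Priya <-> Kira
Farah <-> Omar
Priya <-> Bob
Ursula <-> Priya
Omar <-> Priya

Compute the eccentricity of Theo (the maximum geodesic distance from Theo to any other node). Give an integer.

2

Distances from Theo: Bob:2, Farah:2, Kira:2, Kofi:2, Lena:1, Omar:1, Priya:1, Uma:2, Ursula:2.
The largest is 2 (to Bob, Farah, Kofi, Kira, Ursula, and Uma), so the eccentricity of Theo is 2.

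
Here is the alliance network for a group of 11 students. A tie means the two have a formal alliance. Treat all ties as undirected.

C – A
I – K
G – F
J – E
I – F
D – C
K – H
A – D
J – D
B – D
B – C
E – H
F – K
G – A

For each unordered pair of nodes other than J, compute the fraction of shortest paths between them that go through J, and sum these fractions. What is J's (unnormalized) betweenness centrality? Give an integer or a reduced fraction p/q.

Pairs whose geodesics pass through J — G–E: 1/2; A–E: 1; A–H: 1/2; C–E: 1; C–H: 1; B–E: 1; B–H: 1; B–K: 1/3; D–E: 1; D–H: 1; D–K: 1/2.
All other pairs contribute 0.
Summing the contributions gives betweenness(J) = 53/6.

53/6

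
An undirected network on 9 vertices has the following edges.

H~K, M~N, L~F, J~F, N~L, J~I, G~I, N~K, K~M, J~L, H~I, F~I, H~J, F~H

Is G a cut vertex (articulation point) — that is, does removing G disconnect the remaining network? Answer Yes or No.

Even without G, every remaining node can still reach every other (the residual graph is connected), so G is not a cut vertex.

No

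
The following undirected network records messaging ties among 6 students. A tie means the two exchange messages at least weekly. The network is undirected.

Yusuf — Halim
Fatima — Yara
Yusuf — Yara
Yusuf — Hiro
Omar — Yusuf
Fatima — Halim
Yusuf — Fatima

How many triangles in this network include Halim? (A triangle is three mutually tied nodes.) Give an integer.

1

Halim's neighbors: Fatima and Yusuf.
Neighbor pairs that are themselves tied: Halim–Fatima–Yusuf. Each forms one triangle with Halim, for 1 in total.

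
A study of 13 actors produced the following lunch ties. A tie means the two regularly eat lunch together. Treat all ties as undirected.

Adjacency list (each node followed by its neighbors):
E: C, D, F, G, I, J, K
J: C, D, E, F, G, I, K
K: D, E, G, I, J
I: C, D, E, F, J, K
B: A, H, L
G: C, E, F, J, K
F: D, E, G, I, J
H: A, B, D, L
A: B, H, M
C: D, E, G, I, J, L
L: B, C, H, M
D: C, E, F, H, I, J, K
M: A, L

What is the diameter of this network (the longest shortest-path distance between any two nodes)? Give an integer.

4

Eccentricity of each node (its greatest distance to any other): A:4, B:3, C:3, D:3, E:3, F:4, G:4, H:3, I:3, J:3, K:4, L:3, M:4.
The maximum eccentricity is 4, realized for instance by the pair G–A via G – C – L – M – A. So the diameter is 4.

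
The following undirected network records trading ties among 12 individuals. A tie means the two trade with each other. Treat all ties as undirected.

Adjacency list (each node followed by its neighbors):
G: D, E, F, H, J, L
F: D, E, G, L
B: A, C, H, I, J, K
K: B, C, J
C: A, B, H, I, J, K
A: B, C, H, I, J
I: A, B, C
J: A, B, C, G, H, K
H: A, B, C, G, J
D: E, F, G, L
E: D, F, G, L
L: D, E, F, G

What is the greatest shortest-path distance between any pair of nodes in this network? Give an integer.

Eccentricity of each node (its greatest distance to any other): A:3, B:3, C:3, D:4, E:4, F:4, G:3, H:2, I:4, J:2, K:3, L:4.
The maximum eccentricity is 4, realized for instance by the pair D–I via D – G – J – A – I. So the diameter is 4.

4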